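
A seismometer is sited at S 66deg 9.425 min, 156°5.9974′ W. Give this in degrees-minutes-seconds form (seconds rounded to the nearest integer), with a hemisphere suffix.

66°09′26″ S, 156°06′0″ W

φ: fractional minutes 0.42500 × 60 = 25.50″
λ: fractional minutes 0.99740 × 60 = 59.84″
rounding carry → 156°06′0″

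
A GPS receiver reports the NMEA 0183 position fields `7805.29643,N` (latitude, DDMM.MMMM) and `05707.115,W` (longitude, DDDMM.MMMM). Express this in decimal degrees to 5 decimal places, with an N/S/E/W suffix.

78.08827° N, 57.11858° W

Latitude: degrees = first 2 digits = 78, minutes = 5.29643; 78 + 5.29643/60 = 78.088274
λ: split at 3 digits → 057° and 7.115′; 57 + 7.115/60 = 57.118583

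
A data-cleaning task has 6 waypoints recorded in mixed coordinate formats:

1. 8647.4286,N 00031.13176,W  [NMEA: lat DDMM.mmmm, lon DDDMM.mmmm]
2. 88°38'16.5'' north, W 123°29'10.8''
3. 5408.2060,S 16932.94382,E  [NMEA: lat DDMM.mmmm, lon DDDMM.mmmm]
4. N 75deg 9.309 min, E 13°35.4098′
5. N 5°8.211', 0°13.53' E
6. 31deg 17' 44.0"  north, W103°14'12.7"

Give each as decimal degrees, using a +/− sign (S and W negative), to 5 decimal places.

1. 86.79048, -0.51886
2. 88.63792, -123.48633
3. -54.13677, 169.54906
4. 75.15515, 13.59016
5. 5.13685, 0.22550
6. 31.29556, -103.23686

Point 1:
  Latitude: degrees = first 2 digits = 86, minutes = 47.4286; 86 + 47.4286/60 = 86.790477
  N ⇒ keep positive
  Longitude: split at 3 digits → 000° and 31.13176′; 0 + 31.13176/60 = 0.518863
  W ⇒ negate
Point 2:
  Latitude: 88° + 38/60 + 16.5/3600 = 88 + 0.633333 + 0.004583 = 88.637917
  N → positive
  Lon: 123 + 29/60 + 10.8/3600 = 123.486333
  hemisphere W, so the sign is −
Point 3:
  φ: degrees = first 2 digits = 54, minutes = 8.206; 54 + 8.206/60 = 54.136767
  S → negative
  Lon: degrees = first 3 digits = 169, minutes = 32.94382; 169 + 32.94382/60 = 169.549064
  E → positive
Point 4:
  Latitude: 75 + 9.309/60 = 75.155150
  N → positive
  Lon: 35.4098′ = 0.590163°; total 13.590163
  E → positive
Point 5:
  φ: 8.211′ = 0.136850°; total 5.136850
  N ⇒ keep positive
  Lon: 0 + 13.53/60 = 0.225500
  E ⇒ keep positive
Point 6:
  Latitude: 17′ + 44″ = 17.73333′; 31 + 17.73333/60 = 31.295556
  N ⇒ keep positive
  Longitude: 103 + 14/60 + 12.7/3600 = 103.236861
  W ⇒ negate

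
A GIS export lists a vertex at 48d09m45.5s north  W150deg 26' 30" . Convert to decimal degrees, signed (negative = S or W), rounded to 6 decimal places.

Lat: 48 + 9/60 + 45.5/3600 = 48.1626389
N → positive
λ: 26′ + 30″ = 26.50000′; 150 + 26.50000/60 = 150.4416667
W → negative

48.162639, -150.441667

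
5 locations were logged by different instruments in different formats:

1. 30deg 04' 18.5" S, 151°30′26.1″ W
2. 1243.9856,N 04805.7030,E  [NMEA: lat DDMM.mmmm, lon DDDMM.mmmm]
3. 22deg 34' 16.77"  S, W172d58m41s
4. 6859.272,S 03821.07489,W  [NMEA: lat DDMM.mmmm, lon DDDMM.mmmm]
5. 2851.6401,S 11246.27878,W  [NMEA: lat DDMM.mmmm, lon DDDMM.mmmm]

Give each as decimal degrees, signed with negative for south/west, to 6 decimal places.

1. -30.071806, -151.507250
2. 12.733093, 48.095050
3. -22.571325, -172.978056
4. -68.987867, -38.351248
5. -28.860668, -112.771313

Point 1:
  Latitude: 4′ + 18.5″ = 4.30833′; 30 + 4.30833/60 = 30.0718056
  hemisphere S, so the sign is −
  λ: 151° + 30/60 + 26.1/3600 = 151 + 0.500000 + 0.007250 = 151.5072500
  W ⇒ negate
Point 2:
  φ: degrees = first 2 digits = 12, minutes = 43.9856; 12 + 43.9856/60 = 12.7330933
  N ⇒ keep positive
  λ: degrees = first 3 digits = 48, minutes = 5.703; 48 + 5.703/60 = 48.0950500
  E ⇒ keep positive
Point 3:
  φ: 22 + 34/60 + 16.77/3600 = 22.5713250
  hemisphere S, so the sign is −
  λ: 58′ + 41″ = 58.68333′; 172 + 58.68333/60 = 172.9780556
  W → negative
Point 4:
  Lat: split at 2 digits → 68° and 59.272′; 68 + 59.272/60 = 68.9878667
  S ⇒ negate
  Longitude: split at 3 digits → 038° and 21.07489′; 38 + 21.07489/60 = 38.3512482
  W → negative
Point 5:
  φ: split at 2 digits → 28° and 51.6401′; 28 + 51.6401/60 = 28.8606683
  S ⇒ negate
  Lon: split at 3 digits → 112° and 46.27878′; 112 + 46.27878/60 = 112.7713130
  W → negative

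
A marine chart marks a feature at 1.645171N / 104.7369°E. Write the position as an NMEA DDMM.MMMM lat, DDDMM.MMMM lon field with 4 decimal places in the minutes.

0138.7103,N / 10444.2140,E

φ: 1° + 0.645171 × 60 = 1° 38.710260′
Longitude: fractional part 0.736900 → 44.214000 minutes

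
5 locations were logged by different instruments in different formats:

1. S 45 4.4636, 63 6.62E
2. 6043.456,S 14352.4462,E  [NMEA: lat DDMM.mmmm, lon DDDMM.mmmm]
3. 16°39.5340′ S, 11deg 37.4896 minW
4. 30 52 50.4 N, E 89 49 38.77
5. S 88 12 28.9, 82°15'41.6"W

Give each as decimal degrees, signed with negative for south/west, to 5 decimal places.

1. -45.07439, 63.11033
2. -60.72427, 143.87410
3. -16.65890, -11.62483
4. 30.88067, 89.82744
5. -88.20803, -82.26156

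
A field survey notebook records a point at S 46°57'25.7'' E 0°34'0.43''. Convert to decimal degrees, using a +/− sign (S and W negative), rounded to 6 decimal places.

Lat: 57′ + 25.7″ = 57.42833′; 46 + 57.42833/60 = 46.9571389
S ⇒ negate
λ: 34′ + 0.43″ = 34.00717′; 0 + 34.00717/60 = 0.5667861
E ⇒ keep positive

-46.957139, 0.566786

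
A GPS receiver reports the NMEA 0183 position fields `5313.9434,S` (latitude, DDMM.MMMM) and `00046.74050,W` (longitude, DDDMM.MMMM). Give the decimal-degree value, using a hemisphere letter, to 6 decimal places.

53.232390° S, 0.779008° W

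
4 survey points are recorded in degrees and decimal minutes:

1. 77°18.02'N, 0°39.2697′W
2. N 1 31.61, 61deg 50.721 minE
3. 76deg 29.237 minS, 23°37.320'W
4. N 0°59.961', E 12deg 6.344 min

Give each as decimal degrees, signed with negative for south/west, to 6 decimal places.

1. 77.300333, -0.654495
2. 1.526833, 61.845350
3. -76.487283, -23.622000
4. 0.999350, 12.105733

Point 1:
  Latitude: 77 + 18.02/60 = 77.3003333
  N ⇒ keep positive
  Longitude: 39.2697′ = 0.654495°; total 0.6544950
  W → negative
Point 2:
  Lat: 1 + 31.61/60 = 1.5268333
  N ⇒ keep positive
  λ: 50.721′ = 0.845350°; total 61.8453500
  E → positive
Point 3:
  φ: 76 + 29.237/60 = 76.4872833
  hemisphere S, so the sign is −
  λ: 23 + 37.32/60 = 23.6220000
  hemisphere W, so the sign is −
Point 4:
  Latitude: 59.961′ = 0.999350°; total 0.9993500
  N ⇒ keep positive
  λ: 6.344′ = 0.105733°; total 12.1057333
  E → positive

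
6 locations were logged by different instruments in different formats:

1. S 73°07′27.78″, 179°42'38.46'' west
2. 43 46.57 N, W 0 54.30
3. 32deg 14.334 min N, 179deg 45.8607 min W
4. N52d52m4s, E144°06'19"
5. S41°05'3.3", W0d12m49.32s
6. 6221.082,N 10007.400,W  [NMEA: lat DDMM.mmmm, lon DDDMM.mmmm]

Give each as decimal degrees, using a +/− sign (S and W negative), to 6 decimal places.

Point 1:
  Lat: 7′ + 27.78″ = 7.46300′; 73 + 7.46300/60 = 73.1243833
  S ⇒ negate
  Lon: 42′ + 38.46″ = 42.64100′; 179 + 42.64100/60 = 179.7106833
  hemisphere W, so the sign is −
Point 2:
  Latitude: 43 + 46.57/60 = 43.7761667
  N → positive
  Longitude: 54.3′ = 0.905000°; total 0.9050000
  W ⇒ negate
Point 3:
  φ: 32 + 14.334/60 = 32.2389000
  N ⇒ keep positive
  Lon: 179 + 45.8607/60 = 179.7643450
  W → negative
Point 4:
  Lat: 52′ + 4″ = 52.06667′; 52 + 52.06667/60 = 52.8677778
  N → positive
  Longitude: 144° + 6/60 + 19/3600 = 144 + 0.100000 + 0.005278 = 144.1052778
  E → positive
Point 5:
  Latitude: 41° + 5/60 + 3.3/3600 = 41 + 0.083333 + 0.000917 = 41.0842500
  hemisphere S, so the sign is −
  Lon: 0° + 12/60 + 49.32/3600 = 0 + 0.200000 + 0.013700 = 0.2137000
  W ⇒ negate
Point 6:
  Lat: degrees = first 2 digits = 62, minutes = 21.082; 62 + 21.082/60 = 62.3513667
  N → positive
  λ: degrees = first 3 digits = 100, minutes = 7.4; 100 + 7.4/60 = 100.1233333
  W → negative

1. -73.124383, -179.710683
2. 43.776167, -0.905000
3. 32.238900, -179.764345
4. 52.867778, 144.105278
5. -41.084250, -0.213700
6. 62.351367, -100.123333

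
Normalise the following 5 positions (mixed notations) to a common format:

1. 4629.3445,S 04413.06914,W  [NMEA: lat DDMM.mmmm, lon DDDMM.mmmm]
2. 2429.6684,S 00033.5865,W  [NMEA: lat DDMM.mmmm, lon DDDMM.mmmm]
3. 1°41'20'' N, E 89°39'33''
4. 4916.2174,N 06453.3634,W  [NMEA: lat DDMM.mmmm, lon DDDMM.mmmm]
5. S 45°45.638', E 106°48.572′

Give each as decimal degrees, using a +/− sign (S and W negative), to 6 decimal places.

1. -46.489075, -44.217819
2. -24.494473, -0.559775
3. 1.688889, 89.659167
4. 49.270290, -64.889390
5. -45.760633, 106.809533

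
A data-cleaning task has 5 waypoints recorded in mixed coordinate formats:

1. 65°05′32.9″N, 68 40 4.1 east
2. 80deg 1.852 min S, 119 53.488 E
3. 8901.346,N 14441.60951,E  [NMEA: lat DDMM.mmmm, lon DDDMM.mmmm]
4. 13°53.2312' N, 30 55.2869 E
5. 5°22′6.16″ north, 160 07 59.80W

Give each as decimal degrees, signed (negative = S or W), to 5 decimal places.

1. 65.09247, 68.66781
2. -80.03087, 119.89147
3. 89.02243, 144.69349
4. 13.88719, 30.92145
5. 5.36838, -160.13328

Point 1:
  Latitude: 65 + 5/60 + 32.9/3600 = 65.092472
  N ⇒ keep positive
  λ: 40′ + 4.1″ = 40.06833′; 68 + 40.06833/60 = 68.667806
  E ⇒ keep positive
Point 2:
  Latitude: 1.852′ = 0.030867°; total 80.030867
  hemisphere S, so the sign is −
  Lon: 119 + 53.488/60 = 119.891467
  E ⇒ keep positive
Point 3:
  Latitude: degrees = first 2 digits = 89, minutes = 1.346; 89 + 1.346/60 = 89.022433
  N ⇒ keep positive
  Longitude: degrees = first 3 digits = 144, minutes = 41.60951; 144 + 41.60951/60 = 144.693492
  E → positive
Point 4:
  Latitude: 13 + 53.2312/60 = 13.887187
  N → positive
  λ: 30 + 55.2869/60 = 30.921448
  E → positive
Point 5:
  Lat: 22′ + 6.16″ = 22.10267′; 5 + 22.10267/60 = 5.368378
  N ⇒ keep positive
  λ: 7′ + 59.8″ = 7.99667′; 160 + 7.99667/60 = 160.133278
  W ⇒ negate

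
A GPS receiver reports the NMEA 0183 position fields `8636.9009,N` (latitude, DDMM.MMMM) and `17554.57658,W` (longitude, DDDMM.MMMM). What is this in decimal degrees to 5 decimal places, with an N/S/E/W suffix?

Lat: split at 2 digits → 86° and 36.9009′; 86 + 36.9009/60 = 86.615015
λ: split at 3 digits → 175° and 54.57658′; 175 + 54.57658/60 = 175.909610

86.61502° N, 175.90961° W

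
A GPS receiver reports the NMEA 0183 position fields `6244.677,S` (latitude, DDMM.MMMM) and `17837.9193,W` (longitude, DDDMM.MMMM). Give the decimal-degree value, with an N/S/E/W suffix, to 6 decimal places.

φ: split at 2 digits → 62° and 44.677′; 62 + 44.677/60 = 62.7446167
λ: split at 3 digits → 178° and 37.9193′; 178 + 37.9193/60 = 178.6319883

62.744617° S, 178.631988° W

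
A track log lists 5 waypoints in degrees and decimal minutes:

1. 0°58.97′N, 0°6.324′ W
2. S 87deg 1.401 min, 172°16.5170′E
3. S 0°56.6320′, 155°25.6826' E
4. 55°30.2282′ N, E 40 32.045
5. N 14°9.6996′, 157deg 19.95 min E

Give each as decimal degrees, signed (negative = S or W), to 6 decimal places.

Point 1:
  φ: 0 + 58.97/60 = 0.9828333
  N → positive
  λ: 0 + 6.324/60 = 0.1054000
  W → negative
Point 2:
  Lat: 87 + 1.401/60 = 87.0233500
  hemisphere S, so the sign is −
  λ: 16.517′ = 0.275283°; total 172.2752833
  E → positive
Point 3:
  Latitude: 56.632′ = 0.943867°; total 0.9438667
  S ⇒ negate
  λ: 25.6826′ = 0.428043°; total 155.4280433
  E ⇒ keep positive
Point 4:
  φ: 55 + 30.2282/60 = 55.5038033
  N ⇒ keep positive
  Longitude: 40 + 32.045/60 = 40.5340833
  E → positive
Point 5:
  φ: 9.6996′ = 0.161660°; total 14.1616600
  N ⇒ keep positive
  λ: 19.95′ = 0.332500°; total 157.3325000
  E ⇒ keep positive

1. 0.982833, -0.105400
2. -87.023350, 172.275283
3. -0.943867, 155.428043
4. 55.503803, 40.534083
5. 14.161660, 157.332500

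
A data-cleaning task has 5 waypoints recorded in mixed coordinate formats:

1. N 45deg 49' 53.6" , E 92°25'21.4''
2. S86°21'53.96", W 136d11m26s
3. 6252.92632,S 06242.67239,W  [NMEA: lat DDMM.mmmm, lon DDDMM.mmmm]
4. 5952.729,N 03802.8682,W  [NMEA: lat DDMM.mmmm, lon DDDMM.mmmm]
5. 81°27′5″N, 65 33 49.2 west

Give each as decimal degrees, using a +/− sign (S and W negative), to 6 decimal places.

1. 45.831556, 92.422611
2. -86.364989, -136.190556
3. -62.882105, -62.711207
4. 59.878817, -38.047803
5. 81.451389, -65.563667

Point 1:
  φ: 49′ + 53.6″ = 49.89333′; 45 + 49.89333/60 = 45.8315556
  N ⇒ keep positive
  Longitude: 25′ + 21.4″ = 25.35667′; 92 + 25.35667/60 = 92.4226111
  E → positive
Point 2:
  Lat: 21′ + 53.96″ = 21.89933′; 86 + 21.89933/60 = 86.3649889
  S → negative
  λ: 11′ + 26″ = 11.43333′; 136 + 11.43333/60 = 136.1905556
  hemisphere W, so the sign is −
Point 3:
  φ: split at 2 digits → 62° and 52.92632′; 62 + 52.92632/60 = 62.8821053
  S ⇒ negate
  Longitude: split at 3 digits → 062° and 42.67239′; 62 + 42.67239/60 = 62.7112065
  W → negative
Point 4:
  φ: degrees = first 2 digits = 59, minutes = 52.729; 59 + 52.729/60 = 59.8788167
  N → positive
  Lon: degrees = first 3 digits = 38, minutes = 2.8682; 38 + 2.8682/60 = 38.0478033
  hemisphere W, so the sign is −
Point 5:
  Latitude: 81 + 27/60 + 5/3600 = 81.4513889
  N ⇒ keep positive
  Longitude: 65 + 33/60 + 49.2/3600 = 65.5636667
  W ⇒ negate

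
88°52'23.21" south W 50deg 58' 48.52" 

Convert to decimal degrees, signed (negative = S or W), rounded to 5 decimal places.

Lat: 88 + 52/60 + 23.21/3600 = 88.873114
S → negative
λ: 50 + 58/60 + 48.52/3600 = 50.980144
hemisphere W, so the sign is −

-88.87311, -50.98014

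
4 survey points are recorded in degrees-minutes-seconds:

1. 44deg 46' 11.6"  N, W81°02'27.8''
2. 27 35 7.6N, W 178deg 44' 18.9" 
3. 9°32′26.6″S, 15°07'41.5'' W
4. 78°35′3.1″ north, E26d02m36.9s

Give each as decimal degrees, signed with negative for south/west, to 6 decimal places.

1. 44.769889, -81.041056
2. 27.585444, -178.738583
3. -9.540722, -15.128194
4. 78.584194, 26.043583

Point 1:
  Lat: 44° + 46/60 + 11.6/3600 = 44 + 0.766667 + 0.003222 = 44.7698889
  N → positive
  Longitude: 81° + 2/60 + 27.8/3600 = 81 + 0.033333 + 0.007722 = 81.0410556
  W → negative
Point 2:
  φ: 27° + 35/60 + 7.6/3600 = 27 + 0.583333 + 0.002111 = 27.5854444
  N → positive
  Longitude: 178 + 44/60 + 18.9/3600 = 178.7385833
  W → negative
Point 3:
  φ: 32′ + 26.6″ = 32.44333′; 9 + 32.44333/60 = 9.5407222
  S → negative
  λ: 7′ + 41.5″ = 7.69167′; 15 + 7.69167/60 = 15.1281944
  W → negative
Point 4:
  Lat: 35′ + 3.1″ = 35.05167′; 78 + 35.05167/60 = 78.5841944
  N ⇒ keep positive
  Longitude: 26° + 2/60 + 36.9/3600 = 26 + 0.033333 + 0.010250 = 26.0435833
  E ⇒ keep positive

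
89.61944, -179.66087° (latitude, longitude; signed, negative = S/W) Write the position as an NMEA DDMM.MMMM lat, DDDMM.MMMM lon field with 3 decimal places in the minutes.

φ: fractional part 0.619440 → 37.16640 minutes
Longitude is negative → W; |value| = 179.660870
λ: minutes = (179.660870 − 179) × 60 = 39.65220

8937.166,N / 17939.652,W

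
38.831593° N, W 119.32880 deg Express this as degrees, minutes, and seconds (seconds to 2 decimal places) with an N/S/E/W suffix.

38°49′53.73″ N, 119°19′43.68″ W

Latitude: whole degrees 38; 49.89558′ → 49′ and 53.7348″
Lon: 0.328800 × 60 = 19.72800′ → 19′, remainder × 60 = 43.6800″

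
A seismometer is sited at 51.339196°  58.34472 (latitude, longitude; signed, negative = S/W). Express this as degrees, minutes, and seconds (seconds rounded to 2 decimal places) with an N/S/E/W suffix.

51°20′21.11″ N, 58°20′40.99″ E

Lat: 0.339196 × 60 = 20.35176′ → 20′, remainder × 60 = 21.1056″
Lon: 0.344720° → 20.68320′; 0.68320 × 60 = 40.9920″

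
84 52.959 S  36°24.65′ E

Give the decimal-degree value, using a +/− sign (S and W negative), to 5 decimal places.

φ: 84 + 52.959/60 = 84.882650
S → negative
Lon: 24.65′ = 0.410833°; total 36.410833
E → positive

-84.88265, 36.41083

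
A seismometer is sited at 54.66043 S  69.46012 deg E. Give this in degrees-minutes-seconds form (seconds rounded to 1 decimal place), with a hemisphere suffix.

φ: 0.660430 × 60 = 39.62580′ → 39′, remainder × 60 = 37.548″
Lon: 0.460120 × 60 = 27.60720′ → 27′, remainder × 60 = 36.432″

54°39′37.5″ S, 69°27′36.4″ E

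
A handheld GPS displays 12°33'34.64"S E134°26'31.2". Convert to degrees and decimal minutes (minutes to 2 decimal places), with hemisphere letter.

12° 33.58′ S, 134° 26.52′ E

φ: 33 + 34.64/60 = 33.5773′
λ: 26 + 31.2/60 = 26.5200′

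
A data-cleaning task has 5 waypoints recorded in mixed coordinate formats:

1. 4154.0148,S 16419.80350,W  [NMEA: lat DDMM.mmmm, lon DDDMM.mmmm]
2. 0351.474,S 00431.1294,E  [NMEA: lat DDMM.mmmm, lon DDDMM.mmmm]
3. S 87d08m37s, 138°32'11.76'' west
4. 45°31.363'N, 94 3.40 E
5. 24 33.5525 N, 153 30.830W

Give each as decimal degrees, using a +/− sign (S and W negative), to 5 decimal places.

1. -41.90025, -164.33006
2. -3.85790, 4.51882
3. -87.14361, -138.53660
4. 45.52272, 94.05667
5. 24.55921, -153.51383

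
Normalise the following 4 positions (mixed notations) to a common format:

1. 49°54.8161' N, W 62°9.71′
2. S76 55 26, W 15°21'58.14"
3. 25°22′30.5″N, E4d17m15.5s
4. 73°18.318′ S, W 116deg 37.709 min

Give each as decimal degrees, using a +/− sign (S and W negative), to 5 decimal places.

1. 49.91360, -62.16183
2. -76.92389, -15.36615
3. 25.37514, 4.28764
4. -73.30530, -116.62848

Point 1:
  Lat: 54.8161′ = 0.913602°; total 49.913602
  N ⇒ keep positive
  λ: 9.71′ = 0.161833°; total 62.161833
  hemisphere W, so the sign is −
Point 2:
  Latitude: 76 + 55/60 + 26/3600 = 76.923889
  S → negative
  Longitude: 21′ + 58.14″ = 21.96900′; 15 + 21.96900/60 = 15.366150
  W ⇒ negate
Point 3:
  φ: 22′ + 30.5″ = 22.50833′; 25 + 22.50833/60 = 25.375139
  N → positive
  Lon: 17′ + 15.5″ = 17.25833′; 4 + 17.25833/60 = 4.287639
  E ⇒ keep positive
Point 4:
  Latitude: 18.318′ = 0.305300°; total 73.305300
  S ⇒ negate
  Lon: 37.709′ = 0.628483°; total 116.628483
  W ⇒ negate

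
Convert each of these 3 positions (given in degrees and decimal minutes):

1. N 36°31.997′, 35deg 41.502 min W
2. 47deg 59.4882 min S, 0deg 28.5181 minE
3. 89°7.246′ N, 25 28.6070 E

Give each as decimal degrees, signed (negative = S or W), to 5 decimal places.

1. 36.53328, -35.69170
2. -47.99147, 0.47530
3. 89.12077, 25.47678

Point 1:
  φ: 36 + 31.997/60 = 36.533283
  N → positive
  Lon: 35 + 41.502/60 = 35.691700
  W ⇒ negate
Point 2:
  φ: 47 + 59.4882/60 = 47.991470
  S → negative
  Lon: 0 + 28.5181/60 = 0.475302
  E → positive
Point 3:
  Latitude: 89 + 7.246/60 = 89.120767
  N → positive
  λ: 25 + 28.607/60 = 25.476783
  E ⇒ keep positive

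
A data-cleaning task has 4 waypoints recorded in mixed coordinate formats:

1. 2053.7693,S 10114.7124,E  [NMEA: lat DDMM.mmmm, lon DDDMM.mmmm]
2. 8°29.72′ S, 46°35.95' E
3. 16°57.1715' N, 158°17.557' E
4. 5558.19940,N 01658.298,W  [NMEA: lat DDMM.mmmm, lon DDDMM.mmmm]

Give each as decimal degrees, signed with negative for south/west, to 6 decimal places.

Point 1:
  Lat: degrees = first 2 digits = 20, minutes = 53.7693; 20 + 53.7693/60 = 20.8961550
  hemisphere S, so the sign is −
  Longitude: degrees = first 3 digits = 101, minutes = 14.7124; 101 + 14.7124/60 = 101.2452067
  E ⇒ keep positive
Point 2:
  φ: 29.72′ = 0.495333°; total 8.4953333
  S ⇒ negate
  Longitude: 46 + 35.95/60 = 46.5991667
  E → positive
Point 3:
  Latitude: 57.1715′ = 0.952858°; total 16.9528583
  N → positive
  Lon: 158 + 17.557/60 = 158.2926167
  E → positive
Point 4:
  φ: split at 2 digits → 55° and 58.1994′; 55 + 58.1994/60 = 55.9699900
  N ⇒ keep positive
  Lon: degrees = first 3 digits = 16, minutes = 58.298; 16 + 58.298/60 = 16.9716333
  W → negative

1. -20.896155, 101.245207
2. -8.495333, 46.599167
3. 16.952858, 158.292617
4. 55.969990, -16.971633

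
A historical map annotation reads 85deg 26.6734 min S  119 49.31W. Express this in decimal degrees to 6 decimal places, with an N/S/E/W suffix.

Latitude: 26.6734′ = 0.444557°; total 85.4445567
Lon: 49.31′ = 0.821833°; total 119.8218333

85.444557° S, 119.821833° W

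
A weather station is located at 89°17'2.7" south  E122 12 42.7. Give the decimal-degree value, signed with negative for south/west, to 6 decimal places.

-89.284083, 122.211861

φ: 89 + 17/60 + 2.7/3600 = 89.2840833
S → negative
Longitude: 122° + 12/60 + 42.7/3600 = 122 + 0.200000 + 0.011861 = 122.2118611
E ⇒ keep positive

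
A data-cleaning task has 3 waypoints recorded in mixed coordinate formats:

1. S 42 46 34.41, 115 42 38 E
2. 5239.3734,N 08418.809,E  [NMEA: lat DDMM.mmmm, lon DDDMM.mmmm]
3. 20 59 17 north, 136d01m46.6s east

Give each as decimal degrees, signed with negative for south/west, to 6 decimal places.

1. -42.776225, 115.710556
2. 52.656223, 84.313483
3. 20.988056, 136.029611

Point 1:
  φ: 46′ + 34.41″ = 46.57350′; 42 + 46.57350/60 = 42.7762250
  hemisphere S, so the sign is −
  Longitude: 42′ + 38″ = 42.63333′; 115 + 42.63333/60 = 115.7105556
  E → positive
Point 2:
  Lat: split at 2 digits → 52° and 39.3734′; 52 + 39.3734/60 = 52.6562233
  N → positive
  Lon: split at 3 digits → 084° and 18.809′; 84 + 18.809/60 = 84.3134833
  E → positive
Point 3:
  φ: 20 + 59/60 + 17/3600 = 20.9880556
  N ⇒ keep positive
  Longitude: 1′ + 46.6″ = 1.77667′; 136 + 1.77667/60 = 136.0296111
  E → positive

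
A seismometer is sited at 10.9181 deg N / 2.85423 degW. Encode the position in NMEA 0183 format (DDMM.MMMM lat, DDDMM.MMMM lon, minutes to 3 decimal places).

1055.086,N / 00251.254,W

Lat: 10° + 0.918100 × 60 = 10° 55.08600′
λ: fractional part 0.854230 → 51.25380 minutes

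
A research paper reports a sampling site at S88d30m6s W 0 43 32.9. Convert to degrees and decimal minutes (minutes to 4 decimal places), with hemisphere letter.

φ: 30 + 6/60 = 30.100000′
λ: seconds/60 = 0.54833; minutes = 43 + 0.54833 = 43.548333

88° 30.1000′ S, 0° 43.5483′ W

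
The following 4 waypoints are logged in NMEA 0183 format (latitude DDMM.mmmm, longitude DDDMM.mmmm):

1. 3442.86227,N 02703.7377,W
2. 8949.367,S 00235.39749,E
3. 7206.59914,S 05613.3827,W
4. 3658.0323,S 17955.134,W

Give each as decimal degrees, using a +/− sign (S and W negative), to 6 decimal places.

1. 34.714371, -27.062295
2. -89.822783, 2.589958
3. -72.109986, -56.223045
4. -36.967205, -179.918900

Point 1:
  Lat: degrees = first 2 digits = 34, minutes = 42.86227; 34 + 42.86227/60 = 34.7143712
  N ⇒ keep positive
  Lon: degrees = first 3 digits = 27, minutes = 3.7377; 27 + 3.7377/60 = 27.0622950
  W ⇒ negate
Point 2:
  φ: split at 2 digits → 89° and 49.367′; 89 + 49.367/60 = 89.8227833
  S ⇒ negate
  Lon: split at 3 digits → 002° and 35.39749′; 2 + 35.39749/60 = 2.5899582
  E ⇒ keep positive
Point 3:
  φ: split at 2 digits → 72° and 6.59914′; 72 + 6.59914/60 = 72.1099857
  S ⇒ negate
  λ: split at 3 digits → 056° and 13.3827′; 56 + 13.3827/60 = 56.2230450
  W → negative
Point 4:
  φ: split at 2 digits → 36° and 58.0323′; 36 + 58.0323/60 = 36.9672050
  S → negative
  Longitude: split at 3 digits → 179° and 55.134′; 179 + 55.134/60 = 179.9189000
  W → negative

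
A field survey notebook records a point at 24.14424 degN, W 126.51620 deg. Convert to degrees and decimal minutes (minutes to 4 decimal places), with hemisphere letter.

24° 8.6544′ N, 126° 30.9720′ W

Lat: 24° + 0.144240 × 60 = 24° 8.654400′
Lon: 126° + 0.516200 × 60 = 126° 30.972000′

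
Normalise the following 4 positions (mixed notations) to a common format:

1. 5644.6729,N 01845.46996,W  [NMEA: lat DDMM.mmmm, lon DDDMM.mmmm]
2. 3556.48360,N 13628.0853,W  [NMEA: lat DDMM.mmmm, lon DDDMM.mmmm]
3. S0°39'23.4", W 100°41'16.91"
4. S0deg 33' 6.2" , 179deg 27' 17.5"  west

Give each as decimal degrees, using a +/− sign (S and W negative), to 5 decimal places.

1. 56.74455, -18.75783
2. 35.94139, -136.46809
3. -0.65650, -100.68803
4. -0.55172, -179.45486

Point 1:
  Latitude: degrees = first 2 digits = 56, minutes = 44.6729; 56 + 44.6729/60 = 56.744548
  N → positive
  Lon: split at 3 digits → 018° and 45.46996′; 18 + 45.46996/60 = 18.757833
  W ⇒ negate
Point 2:
  Lat: split at 2 digits → 35° and 56.4836′; 35 + 56.4836/60 = 35.941393
  N ⇒ keep positive
  Longitude: degrees = first 3 digits = 136, minutes = 28.0853; 136 + 28.0853/60 = 136.468088
  W → negative
Point 3:
  Latitude: 39′ + 23.4″ = 39.39000′; 0 + 39.39000/60 = 0.656500
  S → negative
  Longitude: 100 + 41/60 + 16.91/3600 = 100.688031
  W ⇒ negate
Point 4:
  φ: 33′ + 6.2″ = 33.10333′; 0 + 33.10333/60 = 0.551722
  S → negative
  Lon: 179° + 27/60 + 17.5/3600 = 179 + 0.450000 + 0.004861 = 179.454861
  W → negative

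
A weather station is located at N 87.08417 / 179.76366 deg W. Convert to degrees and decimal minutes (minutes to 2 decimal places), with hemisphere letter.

87° 5.05′ N, 179° 45.82′ W

Latitude: 87° + 0.084170 × 60 = 87° 5.0502′
Longitude: 179° + 0.763660 × 60 = 179° 45.8196′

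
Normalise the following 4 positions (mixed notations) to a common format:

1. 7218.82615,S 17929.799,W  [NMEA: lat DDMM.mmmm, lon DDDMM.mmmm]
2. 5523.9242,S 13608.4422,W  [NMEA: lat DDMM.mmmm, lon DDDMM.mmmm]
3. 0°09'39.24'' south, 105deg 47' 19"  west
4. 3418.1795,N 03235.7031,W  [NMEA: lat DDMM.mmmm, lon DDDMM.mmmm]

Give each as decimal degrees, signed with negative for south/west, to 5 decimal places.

1. -72.31377, -179.49665
2. -55.39874, -136.14070
3. -0.16090, -105.78861
4. 34.30299, -32.59505

Point 1:
  Latitude: split at 2 digits → 72° and 18.82615′; 72 + 18.82615/60 = 72.313769
  S → negative
  Lon: split at 3 digits → 179° and 29.799′; 179 + 29.799/60 = 179.496650
  W ⇒ negate
Point 2:
  φ: split at 2 digits → 55° and 23.9242′; 55 + 23.9242/60 = 55.398737
  S ⇒ negate
  Longitude: degrees = first 3 digits = 136, minutes = 8.4422; 136 + 8.4422/60 = 136.140703
  W ⇒ negate
Point 3:
  Latitude: 9′ + 39.24″ = 9.65400′; 0 + 9.65400/60 = 0.160900
  S → negative
  Lon: 47′ + 19″ = 47.31667′; 105 + 47.31667/60 = 105.788611
  W ⇒ negate
Point 4:
  Latitude: split at 2 digits → 34° and 18.1795′; 34 + 18.1795/60 = 34.302992
  N ⇒ keep positive
  Lon: split at 3 digits → 032° and 35.7031′; 32 + 35.7031/60 = 32.595052
  W → negative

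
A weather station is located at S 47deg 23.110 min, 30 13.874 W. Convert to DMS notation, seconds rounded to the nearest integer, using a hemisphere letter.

47°23′7″ S, 30°13′52″ W

φ: 23.11000′ → 23′ and 0.11000 × 60 = 6.60″
Lon: fractional minutes 0.87400 × 60 = 52.44″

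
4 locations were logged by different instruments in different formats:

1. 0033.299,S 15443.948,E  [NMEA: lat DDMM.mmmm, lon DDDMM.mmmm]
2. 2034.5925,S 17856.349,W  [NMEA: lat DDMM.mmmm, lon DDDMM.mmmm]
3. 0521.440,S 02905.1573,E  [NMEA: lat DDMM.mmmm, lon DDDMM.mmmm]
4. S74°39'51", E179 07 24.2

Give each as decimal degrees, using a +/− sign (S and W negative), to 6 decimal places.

Point 1:
  Latitude: split at 2 digits → 00° and 33.299′; 0 + 33.299/60 = 0.5549833
  S ⇒ negate
  Lon: split at 3 digits → 154° and 43.948′; 154 + 43.948/60 = 154.7324667
  E → positive
Point 2:
  Lat: split at 2 digits → 20° and 34.5925′; 20 + 34.5925/60 = 20.5765417
  hemisphere S, so the sign is −
  λ: split at 3 digits → 178° and 56.349′; 178 + 56.349/60 = 178.9391500
  W → negative
Point 3:
  Lat: split at 2 digits → 05° and 21.44′; 5 + 21.44/60 = 5.3573333
  S → negative
  Lon: split at 3 digits → 029° and 5.1573′; 29 + 5.1573/60 = 29.0859550
  E → positive
Point 4:
  Latitude: 74° + 39/60 + 51/3600 = 74 + 0.650000 + 0.014167 = 74.6641667
  S ⇒ negate
  Longitude: 179 + 7/60 + 24.2/3600 = 179.1233889
  E → positive

1. -0.554983, 154.732467
2. -20.576542, -178.939150
3. -5.357333, 29.085955
4. -74.664167, 179.123389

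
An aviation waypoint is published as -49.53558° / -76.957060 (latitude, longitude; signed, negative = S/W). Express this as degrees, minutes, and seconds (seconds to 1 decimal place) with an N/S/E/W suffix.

Latitude is negative → S; |value| = 49.535580
Lat: whole degrees 49; 32.13480′ → 32′ and 8.088″
Longitude is negative → W; |value| = 76.957060
Longitude: whole degrees 76; 57.42360′ → 57′ and 25.416″

49°32′8.1″ S, 76°57′25.4″ W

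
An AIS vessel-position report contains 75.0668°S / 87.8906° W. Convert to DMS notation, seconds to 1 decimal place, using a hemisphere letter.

φ: whole degrees 75; 4.00800′ → 4′ and 0.480″
Lon: 0.890600 × 60 = 53.43600′ → 53′, remainder × 60 = 26.160″

75°04′0.5″ S, 87°53′26.2″ W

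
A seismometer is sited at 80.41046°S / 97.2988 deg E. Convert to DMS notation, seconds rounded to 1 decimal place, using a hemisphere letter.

Lat: whole degrees 80; 24.62760′ → 24′ and 37.656″
λ: whole degrees 97; 17.92800′ → 17′ and 55.680″

80°24′37.7″ S, 97°17′55.7″ E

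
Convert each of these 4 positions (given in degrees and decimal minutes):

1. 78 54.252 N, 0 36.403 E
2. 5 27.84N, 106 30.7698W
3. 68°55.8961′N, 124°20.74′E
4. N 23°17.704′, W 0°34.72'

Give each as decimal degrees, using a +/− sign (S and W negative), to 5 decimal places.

1. 78.90420, 0.60672
2. 5.46400, -106.51283
3. 68.93160, 124.34567
4. 23.29507, -0.57867

Point 1:
  Lat: 78 + 54.252/60 = 78.904200
  N → positive
  Longitude: 36.403′ = 0.606717°; total 0.606717
  E → positive
Point 2:
  Latitude: 27.84′ = 0.464000°; total 5.464000
  N → positive
  Lon: 106 + 30.7698/60 = 106.512830
  W → negative
Point 3:
  Lat: 68 + 55.8961/60 = 68.931602
  N → positive
  Lon: 124 + 20.74/60 = 124.345667
  E ⇒ keep positive
Point 4:
  Lat: 23 + 17.704/60 = 23.295067
  N → positive
  Longitude: 34.72′ = 0.578667°; total 0.578667
  hemisphere W, so the sign is −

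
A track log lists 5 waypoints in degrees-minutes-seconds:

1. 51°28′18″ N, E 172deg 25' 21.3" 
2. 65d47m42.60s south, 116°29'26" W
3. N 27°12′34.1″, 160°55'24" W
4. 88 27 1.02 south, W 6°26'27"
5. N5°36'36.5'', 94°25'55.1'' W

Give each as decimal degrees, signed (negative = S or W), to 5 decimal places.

1. 51.47167, 172.42258
2. -65.79517, -116.49056
3. 27.20947, -160.92333
4. -88.45028, -6.44083
5. 5.61014, -94.43197

Point 1:
  Latitude: 51 + 28/60 + 18/3600 = 51.471667
  N ⇒ keep positive
  Lon: 172 + 25/60 + 21.3/3600 = 172.422583
  E → positive
Point 2:
  Lat: 47′ + 42.6″ = 47.71000′; 65 + 47.71000/60 = 65.795167
  S ⇒ negate
  Lon: 29′ + 26″ = 29.43333′; 116 + 29.43333/60 = 116.490556
  hemisphere W, so the sign is −
Point 3:
  Lat: 27° + 12/60 + 34.1/3600 = 27 + 0.200000 + 0.009472 = 27.209472
  N ⇒ keep positive
  Lon: 55′ + 24″ = 55.40000′; 160 + 55.40000/60 = 160.923333
  hemisphere W, so the sign is −
Point 4:
  φ: 88 + 27/60 + 1.02/3600 = 88.450283
  hemisphere S, so the sign is −
  Longitude: 6 + 26/60 + 27/3600 = 6.440833
  W → negative
Point 5:
  Latitude: 5 + 36/60 + 36.5/3600 = 5.610139
  N → positive
  Longitude: 25′ + 55.1″ = 25.91833′; 94 + 25.91833/60 = 94.431972
  hemisphere W, so the sign is −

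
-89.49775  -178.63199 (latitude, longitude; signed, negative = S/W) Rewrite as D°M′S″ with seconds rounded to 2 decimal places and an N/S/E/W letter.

Latitude is negative → S; |value| = 89.497750
φ: 0.497750 × 60 = 29.86500′ → 29′, remainder × 60 = 51.9000″
Longitude is negative → W; |value| = 178.631990
Lon: whole degrees 178; 37.91940′ → 37′ and 55.1640″

89°29′51.90″ S, 178°37′55.16″ W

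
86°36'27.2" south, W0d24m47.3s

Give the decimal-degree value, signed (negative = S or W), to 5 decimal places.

Latitude: 86° + 36/60 + 27.2/3600 = 86 + 0.600000 + 0.007556 = 86.607556
hemisphere S, so the sign is −
Lon: 0° + 24/60 + 47.3/3600 = 0 + 0.400000 + 0.013139 = 0.413139
W ⇒ negate

-86.60756, -0.41314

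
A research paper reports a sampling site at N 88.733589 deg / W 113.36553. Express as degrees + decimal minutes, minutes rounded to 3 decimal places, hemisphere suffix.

88° 44.015′ N, 113° 21.932′ W

Latitude: minutes = (88.733589 − 88) × 60 = 44.01534
Longitude: 113° + 0.365530 × 60 = 113° 21.93180′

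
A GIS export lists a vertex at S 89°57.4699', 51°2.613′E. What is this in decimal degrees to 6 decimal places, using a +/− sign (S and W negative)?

Latitude: 89 + 57.4699/60 = 89.9578317
S → negative
λ: 51 + 2.613/60 = 51.0435500
E → positive

-89.957832, 51.043550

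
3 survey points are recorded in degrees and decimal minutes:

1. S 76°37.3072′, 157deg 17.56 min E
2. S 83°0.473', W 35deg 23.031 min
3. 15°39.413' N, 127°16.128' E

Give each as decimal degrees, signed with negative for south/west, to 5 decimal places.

Point 1:
  Latitude: 76 + 37.3072/60 = 76.621787
  S → negative
  λ: 157 + 17.56/60 = 157.292667
  E ⇒ keep positive
Point 2:
  Lat: 83 + 0.473/60 = 83.007883
  S ⇒ negate
  Lon: 23.031′ = 0.383850°; total 35.383850
  W → negative
Point 3:
  φ: 15 + 39.413/60 = 15.656883
  N ⇒ keep positive
  Lon: 127 + 16.128/60 = 127.268800
  E → positive

1. -76.62179, 157.29267
2. -83.00788, -35.38385
3. 15.65688, 127.26880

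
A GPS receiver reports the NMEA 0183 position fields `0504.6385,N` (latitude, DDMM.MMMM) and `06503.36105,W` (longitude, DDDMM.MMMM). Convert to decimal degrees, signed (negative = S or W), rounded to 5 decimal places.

φ: degrees = first 2 digits = 5, minutes = 4.6385; 5 + 4.6385/60 = 5.077308
N ⇒ keep positive
Longitude: split at 3 digits → 065° and 3.36105′; 65 + 3.36105/60 = 65.056018
W ⇒ negate

5.07731, -65.05602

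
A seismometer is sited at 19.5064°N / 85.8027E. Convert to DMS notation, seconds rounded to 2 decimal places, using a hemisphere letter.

φ: 0.506400° → 30.38400′; 0.38400 × 60 = 23.0400″
λ: 0.802700° → 48.16200′; 0.16200 × 60 = 9.7200″

19°30′23.04″ N, 85°48′9.72″ E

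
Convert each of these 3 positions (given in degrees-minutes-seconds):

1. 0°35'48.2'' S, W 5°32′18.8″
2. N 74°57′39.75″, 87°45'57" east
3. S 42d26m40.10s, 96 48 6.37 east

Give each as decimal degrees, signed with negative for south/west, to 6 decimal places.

Point 1:
  Lat: 35′ + 48.2″ = 35.80333′; 0 + 35.80333/60 = 0.5967222
  S ⇒ negate
  Longitude: 5 + 32/60 + 18.8/3600 = 5.5385556
  hemisphere W, so the sign is −
Point 2:
  Latitude: 74 + 57/60 + 39.75/3600 = 74.9610417
  N → positive
  Lon: 87° + 45/60 + 57/3600 = 87 + 0.750000 + 0.015833 = 87.7658333
  E → positive
Point 3:
  Latitude: 26′ + 40.1″ = 26.66833′; 42 + 26.66833/60 = 42.4444722
  S → negative
  Longitude: 48′ + 6.37″ = 48.10617′; 96 + 48.10617/60 = 96.8017694
  E → positive

1. -0.596722, -5.538556
2. 74.961042, 87.765833
3. -42.444472, 96.801769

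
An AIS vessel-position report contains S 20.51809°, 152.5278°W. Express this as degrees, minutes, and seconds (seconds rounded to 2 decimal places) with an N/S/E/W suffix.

φ: 0.518090° → 31.08540′; 0.08540 × 60 = 5.1240″
Longitude: whole degrees 152; 31.66800′ → 31′ and 40.0800″

20°31′5.12″ S, 152°31′40.08″ W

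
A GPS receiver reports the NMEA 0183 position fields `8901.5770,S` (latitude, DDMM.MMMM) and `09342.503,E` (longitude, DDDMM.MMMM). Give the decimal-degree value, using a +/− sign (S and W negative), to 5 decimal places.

-89.02628, 93.70838

Lat: split at 2 digits → 89° and 1.577′; 89 + 1.577/60 = 89.026283
S → negative
Lon: split at 3 digits → 093° and 42.503′; 93 + 42.503/60 = 93.708383
E ⇒ keep positive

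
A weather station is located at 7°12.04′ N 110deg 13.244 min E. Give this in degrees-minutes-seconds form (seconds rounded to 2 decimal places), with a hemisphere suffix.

7°12′2.40″ N, 110°13′14.64″ E

Lat: fractional minutes 0.04000 × 60 = 2.4000″
Lon: 13.24400′ → 13′ and 0.24400 × 60 = 14.6400″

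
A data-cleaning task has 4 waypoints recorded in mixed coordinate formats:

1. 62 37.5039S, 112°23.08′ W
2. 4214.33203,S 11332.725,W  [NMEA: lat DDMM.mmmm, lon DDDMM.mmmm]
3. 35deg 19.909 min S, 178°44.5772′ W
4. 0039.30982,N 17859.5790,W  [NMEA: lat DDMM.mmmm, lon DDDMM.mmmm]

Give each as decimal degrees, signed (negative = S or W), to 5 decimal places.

1. -62.62507, -112.38467
2. -42.23887, -113.54542
3. -35.33182, -178.74295
4. 0.65516, -178.99298

Point 1:
  Latitude: 37.5039′ = 0.625065°; total 62.625065
  S ⇒ negate
  Lon: 112 + 23.08/60 = 112.384667
  W → negative
Point 2:
  φ: degrees = first 2 digits = 42, minutes = 14.33203; 42 + 14.33203/60 = 42.238867
  S → negative
  Lon: split at 3 digits → 113° and 32.725′; 113 + 32.725/60 = 113.545417
  W → negative
Point 3:
  Latitude: 19.909′ = 0.331817°; total 35.331817
  hemisphere S, so the sign is −
  Lon: 178 + 44.5772/60 = 178.742953
  hemisphere W, so the sign is −
Point 4:
  Latitude: degrees = first 2 digits = 0, minutes = 39.30982; 0 + 39.30982/60 = 0.655164
  N ⇒ keep positive
  Lon: degrees = first 3 digits = 178, minutes = 59.579; 178 + 59.579/60 = 178.992983
  W ⇒ negate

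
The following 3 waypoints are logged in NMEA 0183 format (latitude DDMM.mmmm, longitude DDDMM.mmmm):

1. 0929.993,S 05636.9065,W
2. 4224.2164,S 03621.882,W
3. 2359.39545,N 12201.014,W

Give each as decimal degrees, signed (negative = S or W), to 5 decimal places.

Point 1:
  φ: split at 2 digits → 09° and 29.993′; 9 + 29.993/60 = 9.499883
  S → negative
  Longitude: split at 3 digits → 056° and 36.9065′; 56 + 36.9065/60 = 56.615108
  hemisphere W, so the sign is −
Point 2:
  φ: degrees = first 2 digits = 42, minutes = 24.2164; 42 + 24.2164/60 = 42.403607
  S → negative
  λ: split at 3 digits → 036° and 21.882′; 36 + 21.882/60 = 36.364700
  W ⇒ negate
Point 3:
  φ: split at 2 digits → 23° and 59.39545′; 23 + 59.39545/60 = 23.989924
  N → positive
  λ: degrees = first 3 digits = 122, minutes = 1.014; 122 + 1.014/60 = 122.016900
  hemisphere W, so the sign is −

1. -9.49988, -56.61511
2. -42.40361, -36.36470
3. 23.98992, -122.01690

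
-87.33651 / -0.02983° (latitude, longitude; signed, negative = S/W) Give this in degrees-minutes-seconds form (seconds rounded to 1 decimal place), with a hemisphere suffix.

87°20′11.4″ S, 0°01′47.4″ W

Latitude is negative → S; |value| = 87.336510
Latitude: 0.336510 × 60 = 20.19060′ → 20′, remainder × 60 = 11.436″
Longitude is negative → W; |value| = 0.029830
Lon: 0.029830° → 1.78980′; 0.78980 × 60 = 47.388″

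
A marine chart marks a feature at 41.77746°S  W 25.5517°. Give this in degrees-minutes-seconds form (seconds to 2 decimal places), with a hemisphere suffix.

41°46′38.86″ S, 25°33′6.12″ W

Lat: whole degrees 41; 46.64760′ → 46′ and 38.8560″
Longitude: 0.551700° → 33.10200′; 0.10200 × 60 = 6.1200″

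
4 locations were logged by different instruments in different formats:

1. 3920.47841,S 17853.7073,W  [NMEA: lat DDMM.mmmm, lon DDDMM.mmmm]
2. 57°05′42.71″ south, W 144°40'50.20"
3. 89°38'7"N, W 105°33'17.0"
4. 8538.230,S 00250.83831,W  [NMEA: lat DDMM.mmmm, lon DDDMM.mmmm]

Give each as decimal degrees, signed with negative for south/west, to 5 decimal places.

Point 1:
  Latitude: degrees = first 2 digits = 39, minutes = 20.47841; 39 + 20.47841/60 = 39.341307
  S → negative
  λ: split at 3 digits → 178° and 53.7073′; 178 + 53.7073/60 = 178.895122
  W → negative
Point 2:
  Latitude: 57 + 5/60 + 42.71/3600 = 57.095197
  S ⇒ negate
  Longitude: 144 + 40/60 + 50.2/3600 = 144.680611
  W → negative
Point 3:
  φ: 89 + 38/60 + 7/3600 = 89.635278
  N → positive
  Longitude: 105 + 33/60 + 17/3600 = 105.554722
  W → negative
Point 4:
  Lat: split at 2 digits → 85° and 38.23′; 85 + 38.23/60 = 85.637167
  S → negative
  λ: degrees = first 3 digits = 2, minutes = 50.83831; 2 + 50.83831/60 = 2.847305
  hemisphere W, so the sign is −

1. -39.34131, -178.89512
2. -57.09520, -144.68061
3. 89.63528, -105.55472
4. -85.63717, -2.84731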